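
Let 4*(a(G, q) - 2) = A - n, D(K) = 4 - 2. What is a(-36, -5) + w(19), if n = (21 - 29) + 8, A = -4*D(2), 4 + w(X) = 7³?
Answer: 339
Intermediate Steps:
D(K) = 2
w(X) = 339 (w(X) = -4 + 7³ = -4 + 343 = 339)
A = -8 (A = -4*2 = -8)
n = 0 (n = -8 + 8 = 0)
a(G, q) = 0 (a(G, q) = 2 + (-8 - 1*0)/4 = 2 + (-8 + 0)/4 = 2 + (¼)*(-8) = 2 - 2 = 0)
a(-36, -5) + w(19) = 0 + 339 = 339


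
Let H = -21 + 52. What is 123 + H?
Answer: 154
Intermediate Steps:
H = 31
123 + H = 123 + 31 = 154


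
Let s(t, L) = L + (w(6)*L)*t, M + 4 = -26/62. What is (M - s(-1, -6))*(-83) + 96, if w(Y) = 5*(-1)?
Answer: -78281/31 ≈ -2525.2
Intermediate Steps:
w(Y) = -5
M = -137/31 (M = -4 - 26/62 = -4 - 26*1/62 = -4 - 13/31 = -137/31 ≈ -4.4194)
s(t, L) = L - 5*L*t (s(t, L) = L + (-5*L)*t = L - 5*L*t)
(M - s(-1, -6))*(-83) + 96 = (-137/31 - (-6)*(1 - 5*(-1)))*(-83) + 96 = (-137/31 - (-6)*(1 + 5))*(-83) + 96 = (-137/31 - (-6)*6)*(-83) + 96 = (-137/31 - 1*(-36))*(-83) + 96 = (-137/31 + 36)*(-83) + 96 = (979/31)*(-83) + 96 = -81257/31 + 96 = -78281/31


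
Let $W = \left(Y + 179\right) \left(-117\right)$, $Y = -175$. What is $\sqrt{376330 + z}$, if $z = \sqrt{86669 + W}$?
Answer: $\sqrt{376330 + \sqrt{86201}} \approx 613.7$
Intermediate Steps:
$W = -468$ ($W = \left(-175 + 179\right) \left(-117\right) = 4 \left(-117\right) = -468$)
$z = \sqrt{86201}$ ($z = \sqrt{86669 - 468} = \sqrt{86201} \approx 293.6$)
$\sqrt{376330 + z} = \sqrt{376330 + \sqrt{86201}}$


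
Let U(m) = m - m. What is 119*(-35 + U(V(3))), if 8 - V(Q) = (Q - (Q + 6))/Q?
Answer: -4165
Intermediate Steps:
V(Q) = 8 + 6/Q (V(Q) = 8 - (Q - (Q + 6))/Q = 8 - (Q - (6 + Q))/Q = 8 - (Q + (-6 - Q))/Q = 8 - (-6)/Q = 8 + 6/Q)
U(m) = 0
119*(-35 + U(V(3))) = 119*(-35 + 0) = 119*(-35) = -4165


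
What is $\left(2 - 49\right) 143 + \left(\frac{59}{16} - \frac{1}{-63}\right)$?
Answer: $- \frac{6771035}{1008} \approx -6717.3$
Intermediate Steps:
$\left(2 - 49\right) 143 + \left(\frac{59}{16} - \frac{1}{-63}\right) = \left(2 - 49\right) 143 + \left(59 \cdot \frac{1}{16} - - \frac{1}{63}\right) = \left(-47\right) 143 + \left(\frac{59}{16} + \frac{1}{63}\right) = -6721 + \frac{3733}{1008} = - \frac{6771035}{1008}$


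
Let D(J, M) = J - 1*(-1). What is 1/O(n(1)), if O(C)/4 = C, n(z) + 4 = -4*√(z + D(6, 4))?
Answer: 1/112 - √2/56 ≈ -0.016325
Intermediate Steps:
D(J, M) = 1 + J (D(J, M) = J + 1 = 1 + J)
n(z) = -4 - 4*√(7 + z) (n(z) = -4 - 4*√(z + (1 + 6)) = -4 - 4*√(z + 7) = -4 - 4*√(7 + z))
O(C) = 4*C
1/O(n(1)) = 1/(4*(-4 - 4*√(7 + 1))) = 1/(4*(-4 - 8*√2)) = 1/(-16 - 32*√2)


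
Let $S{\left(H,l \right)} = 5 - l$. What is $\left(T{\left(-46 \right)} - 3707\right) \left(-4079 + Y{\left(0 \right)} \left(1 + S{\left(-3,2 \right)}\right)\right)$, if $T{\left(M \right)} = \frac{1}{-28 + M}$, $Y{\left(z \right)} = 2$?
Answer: $\frac{1116752649}{74} \approx 1.5091 \cdot 10^{7}$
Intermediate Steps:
$\left(T{\left(-46 \right)} - 3707\right) \left(-4079 + Y{\left(0 \right)} \left(1 + S{\left(-3,2 \right)}\right)\right) = \left(\frac{1}{-28 - 46} - 3707\right) \left(-4079 + 2 \left(1 + \left(5 - 2\right)\right)\right) = \left(\frac{1}{-74} - 3707\right) \left(-4079 + 2 \left(1 + \left(5 - 2\right)\right)\right) = \left(- \frac{1}{74} - 3707\right) \left(-4079 + 2 \left(1 + 3\right)\right) = - \frac{274319 \left(-4079 + 2 \cdot 4\right)}{74} = - \frac{274319 \left(-4079 + 8\right)}{74} = \left(- \frac{274319}{74}\right) \left(-4071\right) = \frac{1116752649}{74}$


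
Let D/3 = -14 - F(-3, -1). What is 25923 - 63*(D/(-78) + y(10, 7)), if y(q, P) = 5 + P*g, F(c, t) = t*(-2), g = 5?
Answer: 303735/13 ≈ 23364.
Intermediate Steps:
F(c, t) = -2*t
D = -48 (D = 3*(-14 - (-2)*(-1)) = 3*(-14 - 1*2) = 3*(-14 - 2) = 3*(-16) = -48)
y(q, P) = 5 + 5*P (y(q, P) = 5 + P*5 = 5 + 5*P)
25923 - 63*(D/(-78) + y(10, 7)) = 25923 - 63*(-48/(-78) + (5 + 5*7)) = 25923 - 63*(-48*(-1/78) + (5 + 35)) = 25923 - 63*(8/13 + 40) = 25923 - 63*528/13 = 25923 - 33264/13 = 303735/13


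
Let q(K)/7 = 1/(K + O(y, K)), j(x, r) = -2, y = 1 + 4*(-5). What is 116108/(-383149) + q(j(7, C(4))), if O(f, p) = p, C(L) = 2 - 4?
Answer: -3146475/1532596 ≈ -2.0530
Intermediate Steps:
y = -19 (y = 1 - 20 = -19)
C(L) = -2
q(K) = 7/(2*K) (q(K) = 7/(K + K) = 7/((2*K)) = 7*(1/(2*K)) = 7/(2*K))
116108/(-383149) + q(j(7, C(4))) = 116108/(-383149) + (7/2)/(-2) = 116108*(-1/383149) + (7/2)*(-½) = -116108/383149 - 7/4 = -3146475/1532596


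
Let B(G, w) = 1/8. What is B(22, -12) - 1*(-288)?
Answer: 2305/8 ≈ 288.13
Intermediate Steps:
B(G, w) = 1/8
B(22, -12) - 1*(-288) = 1/8 - 1*(-288) = 1/8 + 288 = 2305/8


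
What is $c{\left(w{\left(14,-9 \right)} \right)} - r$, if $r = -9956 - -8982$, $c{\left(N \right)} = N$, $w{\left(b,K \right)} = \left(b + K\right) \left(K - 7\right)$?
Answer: $894$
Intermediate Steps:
$w{\left(b,K \right)} = \left(-7 + K\right) \left(K + b\right)$ ($w{\left(b,K \right)} = \left(K + b\right) \left(-7 + K\right) = \left(-7 + K\right) \left(K + b\right)$)
$r = -974$ ($r = -9956 + 8982 = -974$)
$c{\left(w{\left(14,-9 \right)} \right)} - r = \left(\left(-9\right)^{2} - -63 - 98 - 126\right) - -974 = \left(81 + 63 - 98 - 126\right) + 974 = -80 + 974 = 894$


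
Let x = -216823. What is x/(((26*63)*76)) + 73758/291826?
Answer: -27046301447/18164417544 ≈ -1.4890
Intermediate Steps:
x/(((26*63)*76)) + 73758/291826 = -216823/((26*63)*76) + 73758/291826 = -216823/(1638*76) + 73758*(1/291826) = -216823/124488 + 36879/145913 = -27046301447/18164417544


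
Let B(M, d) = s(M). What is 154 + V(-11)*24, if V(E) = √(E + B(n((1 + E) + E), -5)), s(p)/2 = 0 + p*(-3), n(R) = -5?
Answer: 154 + 24*√19 ≈ 258.61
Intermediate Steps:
s(p) = -6*p (s(p) = 2*(0 + p*(-3)) = 2*(0 - 3*p) = 2*(-3*p) = -6*p)
B(M, d) = -6*M
V(E) = √(30 + E) (V(E) = √(E - 6*(-5)) = √(E + 30) = √(30 + E))
154 + V(-11)*24 = 154 + √(30 - 11)*24 = 154 + √19*24 = 154 + 24*√19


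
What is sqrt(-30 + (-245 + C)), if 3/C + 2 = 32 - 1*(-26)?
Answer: I*sqrt(215558)/28 ≈ 16.582*I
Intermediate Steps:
C = 3/56 (C = 3/(-2 + (32 - 1*(-26))) = 3/(-2 + (32 + 26)) = 3/(-2 + 58) = 3/56 ≈ 0.053571)
sqrt(-30 + (-245 + C)) = sqrt(-30 + (-245 + 3/56)) = sqrt(-30 - 13717/56) = sqrt(-15397/56) = I*sqrt(215558)/28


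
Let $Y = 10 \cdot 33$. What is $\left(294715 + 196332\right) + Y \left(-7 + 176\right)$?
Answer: $546817$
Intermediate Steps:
$Y = 330$
$\left(294715 + 196332\right) + Y \left(-7 + 176\right) = \left(294715 + 196332\right) + 330 \left(-7 + 176\right) = 491047 + 330 \cdot 169 = 491047 + 55770 = 546817$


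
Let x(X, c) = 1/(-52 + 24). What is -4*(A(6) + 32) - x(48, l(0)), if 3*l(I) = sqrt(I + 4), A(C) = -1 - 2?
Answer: -3247/28 ≈ -115.96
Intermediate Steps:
A(C) = -3
l(I) = sqrt(4 + I)/3 (l(I) = sqrt(I + 4)/3 = sqrt(4 + I)/3)
x(X, c) = -1/28 (x(X, c) = 1/(-28) = -1/28)
-4*(A(6) + 32) - x(48, l(0)) = -4*(-3 + 32) - 1*(-1/28) = -4*29 + 1/28 = -116 + 1/28 = -3247/28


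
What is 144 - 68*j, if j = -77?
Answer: 5380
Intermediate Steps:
144 - 68*j = 144 - 68*(-77) = 144 + 5236 = 5380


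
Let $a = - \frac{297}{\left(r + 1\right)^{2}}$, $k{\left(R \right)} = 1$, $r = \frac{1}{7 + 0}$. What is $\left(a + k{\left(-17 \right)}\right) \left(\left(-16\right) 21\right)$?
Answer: $\frac{304269}{4} \approx 76067.0$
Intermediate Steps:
$r = \frac{1}{7} \approx 0.14286$
$a = - \frac{14553}{64}$ ($a = - \frac{297}{\left(\frac{1}{7} + 1\right)^{2}} = - \frac{297}{\left(\frac{8}{7}\right)^{2}} = - \frac{297}{\frac{64}{49}} = \left(-297\right) \frac{49}{64} = - \frac{14553}{64} \approx -227.39$)
$\left(a + k{\left(-17 \right)}\right) \left(\left(-16\right) 21\right) = \left(- \frac{14553}{64} + 1\right) \left(\left(-16\right) 21\right) = \left(- \frac{14489}{64}\right) \left(-336\right) = \frac{304269}{4}$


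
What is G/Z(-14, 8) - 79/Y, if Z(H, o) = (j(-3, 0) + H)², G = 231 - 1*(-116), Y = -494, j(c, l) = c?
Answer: 194249/142766 ≈ 1.3606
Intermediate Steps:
G = 347 (G = 231 + 116 = 347)
Z(H, o) = (-3 + H)²
G/Z(-14, 8) - 79/Y = 347/((-3 - 14)²) - 79/(-494) = 347/((-17)²) - 79*(-1/494) = 347/289 + 79/494 = 194249/142766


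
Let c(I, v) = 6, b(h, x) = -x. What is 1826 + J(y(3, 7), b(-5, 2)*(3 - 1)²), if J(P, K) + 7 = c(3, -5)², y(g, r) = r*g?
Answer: 1855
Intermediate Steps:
y(g, r) = g*r
J(P, K) = 29 (J(P, K) = -7 + 6² = -7 + 36 = 29)
1826 + J(y(3, 7), b(-5, 2)*(3 - 1)²) = 1826 + 29 = 1855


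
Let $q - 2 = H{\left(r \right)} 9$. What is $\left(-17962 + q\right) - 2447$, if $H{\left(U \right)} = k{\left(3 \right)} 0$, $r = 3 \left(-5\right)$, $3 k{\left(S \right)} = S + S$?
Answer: $-20407$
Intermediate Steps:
$k{\left(S \right)} = \frac{2 S}{3}$ ($k{\left(S \right)} = \frac{S + S}{3} = \frac{2 S}{3}$)
$r = -15$
$H{\left(U \right)} = 0$ ($H{\left(U \right)} = \frac{2}{3} \cdot 3 \cdot 0 = 2 \cdot 0 = 0$)
$q = 2$ ($q = 2 + 0 \cdot 9 = 2 + 0 = 2$)
$\left(-17962 + q\right) - 2447 = \left(-17962 + 2\right) - 2447 = -17960 - 2447 = -20407$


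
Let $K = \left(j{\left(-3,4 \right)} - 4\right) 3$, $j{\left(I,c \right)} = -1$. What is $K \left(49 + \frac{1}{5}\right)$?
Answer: $-738$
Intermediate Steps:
$K = -15$ ($K = \left(-1 - 4\right) 3 = \left(-5\right) 3 = -15$)
$K \left(49 + \frac{1}{5}\right) = - 15 \left(49 + \frac{1}{5}\right) = \left(-15\right) \frac{246}{5} = -738$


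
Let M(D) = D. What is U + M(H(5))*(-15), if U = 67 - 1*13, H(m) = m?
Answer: -21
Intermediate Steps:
U = 54 (U = 67 - 13 = 54)
U + M(H(5))*(-15) = 54 + 5*(-15) = 54 - 75 = -21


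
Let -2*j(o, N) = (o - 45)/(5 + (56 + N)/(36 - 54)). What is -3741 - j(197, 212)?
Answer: -333633/89 ≈ -3748.7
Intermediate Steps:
j(o, N) = -(-45 + o)/(2*(17/9 - N/18)) (j(o, N) = -(o - 45)/(2*(5 + (56 + N)/(36 - 54))) = -(-45 + o)/(2*(5 + (56 + N)/(-18))) = -(-45 + o)/(2*(5 + (56 + N)*(-1/18))) = -(-45 + o)/(2*(5 + (-28/9 - N/18))) = -(-45 + o)/(2*(17/9 - N/18)))
-3741 - j(197, 212) = -3741 - 9*(-45 + 197)/(-34 + 212) = -3741 - 9*152/178 = -3741 - 1*684/89 = -3741 - 684/89 = -333633/89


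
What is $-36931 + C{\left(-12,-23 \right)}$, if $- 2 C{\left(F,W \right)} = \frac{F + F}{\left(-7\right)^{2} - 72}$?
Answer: $- \frac{849425}{23} \approx -36932.0$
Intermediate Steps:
$C{\left(F,W \right)} = \frac{F}{23}$ ($C{\left(F,W \right)} = - \frac{\left(F + F\right) \frac{1}{\left(-7\right)^{2} - 72}}{2} = - \frac{2 F \frac{1}{49 - 72}}{2} = - \frac{2 F \frac{1}{-23}}{2} = - \frac{2 F \left(- \frac{1}{23}\right)}{2} = - \frac{\left(- \frac{2}{23}\right) F}{2} = \frac{F}{23}$)
$-36931 + C{\left(-12,-23 \right)} = -36931 + \frac{1}{23} \left(-12\right) = -36931 - \frac{12}{23} = - \frac{849425}{23}$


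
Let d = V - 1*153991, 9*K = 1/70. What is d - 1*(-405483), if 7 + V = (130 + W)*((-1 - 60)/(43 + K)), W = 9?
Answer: 6807638365/27091 ≈ 2.5129e+5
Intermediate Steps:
K = 1/630 (K = (1/9)/70 = (1/9)*(1/70) = 1/630 ≈ 0.0015873)
V = -5531407/27091 (V = -7 + (130 + 9)*((-1 - 60)/(43 + 1/630)) = -7 + 139*(-61/27091/630) = -7 + 139*(-61*630/27091) = -7 + 139*(-38430/27091) = -7 - 5341770/27091 = -5531407/27091 ≈ -204.18)
d = -4177301588/27091 (d = -5531407/27091 - 1*153991 = -5531407/27091 - 153991 = -4177301588/27091 ≈ -1.5420e+5)
d - 1*(-405483) = -4177301588/27091 - 1*(-405483) = -4177301588/27091 + 405483 = 6807638365/27091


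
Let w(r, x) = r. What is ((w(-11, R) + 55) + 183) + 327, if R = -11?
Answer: 554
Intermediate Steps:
((w(-11, R) + 55) + 183) + 327 = ((-11 + 55) + 183) + 327 = (44 + 183) + 327 = 227 + 327 = 554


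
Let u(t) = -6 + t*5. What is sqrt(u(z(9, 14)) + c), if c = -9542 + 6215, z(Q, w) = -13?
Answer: I*sqrt(3398) ≈ 58.292*I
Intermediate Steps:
u(t) = -6 + 5*t
c = -3327
sqrt(u(z(9, 14)) + c) = sqrt((-6 + 5*(-13)) - 3327) = sqrt((-6 - 65) - 3327) = sqrt(-71 - 3327) = sqrt(-3398) = I*sqrt(3398)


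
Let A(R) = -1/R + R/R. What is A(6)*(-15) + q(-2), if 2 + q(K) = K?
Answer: -33/2 ≈ -16.500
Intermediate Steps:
q(K) = -2 + K
A(R) = 1 - 1/R (A(R) = -1/R + 1 = 1 - 1/R)
A(6)*(-15) + q(-2) = ((-1 + 6)/6)*(-15) + (-2 - 2) = ((1/6)*5)*(-15) - 4 = (5/6)*(-15) - 4 = -25/2 - 4 = -33/2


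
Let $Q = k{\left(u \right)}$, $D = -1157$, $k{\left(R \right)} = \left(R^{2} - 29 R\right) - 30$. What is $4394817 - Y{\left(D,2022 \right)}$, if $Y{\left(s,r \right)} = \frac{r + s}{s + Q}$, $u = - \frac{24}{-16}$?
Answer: $\frac{21591739381}{4913} \approx 4.3948 \cdot 10^{6}$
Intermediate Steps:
$u = \frac{3}{2}$ ($u = \left(-24\right) \left(- \frac{1}{16}\right) = \frac{3}{2} \approx 1.5$)
$k{\left(R \right)} = -30 + R^{2} - 29 R$
$Q = - \frac{285}{4}$ ($Q = -30 + \left(\frac{3}{2}\right)^{2} - \frac{87}{2} = -30 + \frac{9}{4} - \frac{87}{2} = - \frac{285}{4} \approx -71.25$)
$Y{\left(s,r \right)} = \frac{r + s}{- \frac{285}{4} + s}$ ($Y{\left(s,r \right)} = \frac{r + s}{s - \frac{285}{4}} = \frac{r + s}{- \frac{285}{4} + s}$)
$4394817 - Y{\left(D,2022 \right)} = 4394817 - \frac{4 \left(2022 - 1157\right)}{-285 + 4 \left(-1157\right)} = 4394817 - 4 \frac{1}{-285 - 4628} \cdot 865 = 4394817 - 4 \frac{1}{-4913} \cdot 865 = 4394817 - 4 \left(- \frac{1}{4913}\right) 865 = 4394817 - - \frac{3460}{4913} = 4394817 + \frac{3460}{4913} = \frac{21591739381}{4913}$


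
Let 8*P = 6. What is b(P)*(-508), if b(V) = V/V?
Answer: -508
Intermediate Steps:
P = ¾ (P = (⅛)*6 = ¾ ≈ 0.75000)
b(V) = 1
b(P)*(-508) = 1*(-508) = -508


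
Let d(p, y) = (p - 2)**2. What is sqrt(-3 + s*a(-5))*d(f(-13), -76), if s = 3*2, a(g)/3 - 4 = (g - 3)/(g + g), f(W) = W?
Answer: 45*sqrt(2085) ≈ 2054.8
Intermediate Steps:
d(p, y) = (-2 + p)**2
a(g) = 12 + 3*(-3 + g)/(2*g) (a(g) = 12 + 3*((g - 3)/(g + g)) = 12 + 3*((-3 + g)/((2*g))) = 12 + 3*((-3 + g)*(1/(2*g))) = 12 + 3*((-3 + g)/(2*g)) = 12 + 3*(-3 + g)/(2*g))
s = 6
sqrt(-3 + s*a(-5))*d(f(-13), -76) = sqrt(-3 + 6*((9/2)*(-1 + 3*(-5))/(-5)))*(-2 - 13)**2 = sqrt(-3 + 6*((9/2)*(-1/5)*(-1 - 15)))*(-15)**2 = sqrt(-3 + 6*((9/2)*(-1/5)*(-16)))*225 = sqrt(-3 + 6*(72/5))*225 = sqrt(-3 + 432/5)*225 = sqrt(417/5)*225 = (sqrt(2085)/5)*225 = 45*sqrt(2085)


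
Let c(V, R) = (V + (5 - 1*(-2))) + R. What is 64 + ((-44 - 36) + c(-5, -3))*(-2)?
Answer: 226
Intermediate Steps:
c(V, R) = 7 + R + V (c(V, R) = (V + (5 + 2)) + R = (V + 7) + R = (7 + V) + R = 7 + R + V)
64 + ((-44 - 36) + c(-5, -3))*(-2) = 64 + ((-44 - 36) + (7 - 3 - 5))*(-2) = 64 + (-80 - 1)*(-2) = 64 - 81*(-2) = 64 + 162 = 226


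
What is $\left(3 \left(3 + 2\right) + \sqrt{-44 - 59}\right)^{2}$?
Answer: $\left(15 + i \sqrt{103}\right)^{2} \approx 122.0 + 304.47 i$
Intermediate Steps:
$\left(3 \left(3 + 2\right) + \sqrt{-44 - 59}\right)^{2} = \left(3 \cdot 5 + \sqrt{-103}\right)^{2} = \left(15 + i \sqrt{103}\right)^{2}$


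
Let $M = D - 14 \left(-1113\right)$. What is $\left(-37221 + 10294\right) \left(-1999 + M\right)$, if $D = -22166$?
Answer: $231114441$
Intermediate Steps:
$M = -6584$ ($M = -22166 - 14 \left(-1113\right) = -22166 - -15582 = -22166 + 15582 = -6584$)
$\left(-37221 + 10294\right) \left(-1999 + M\right) = \left(-37221 + 10294\right) \left(-1999 - 6584\right) = \left(-26927\right) \left(-8583\right) = 231114441$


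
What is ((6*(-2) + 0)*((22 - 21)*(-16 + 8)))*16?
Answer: 1536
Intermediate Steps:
((6*(-2) + 0)*((22 - 21)*(-16 + 8)))*16 = ((-12 + 0)*(1*(-8)))*16 = -12*(-8)*16 = 96*16 = 1536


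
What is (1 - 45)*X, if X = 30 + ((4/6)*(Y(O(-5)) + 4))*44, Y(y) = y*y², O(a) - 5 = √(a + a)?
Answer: 25784 - 251680*I*√10/3 ≈ 25784.0 - 2.6529e+5*I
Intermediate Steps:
O(a) = 5 + √2*√a (O(a) = 5 + √(a + a) = 5 + √(2*a) = 5 + √2*√a)
Y(y) = y³
X = 442/3 + 88*(5 + I*√10)³/3 (X = 30 + ((4/6)*((5 + √2*√(-5))³ + 4))*44 = 30 + ((4*(⅙))*((5 + √2*(I*√5))³ + 4))*44 = 30 + (2*((5 + I*√10)³ + 4)/3)*44 = 30 + (2*(4 + (5 + I*√10)³)/3)*44 = 30 + (8/3 + 2*(5 + I*√10)³/3)*44 = 30 + (352/3 + 88*(5 + I*√10)³/3) = 442/3 + 88*(5 + I*√10)³/3 ≈ -586.0 + 6029.4*I)
(1 - 45)*X = (1 - 45)*(-586 + 5720*I*√10/3) = -44*(-586 + 5720*I*√10/3) = 25784 - 251680*I*√10/3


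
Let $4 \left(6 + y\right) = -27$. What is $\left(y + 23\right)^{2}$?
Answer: $\frac{1681}{16} \approx 105.06$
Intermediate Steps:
$y = - \frac{51}{4}$ ($y = -6 + \frac{1}{4} \left(-27\right) = -6 - \frac{27}{4} = - \frac{51}{4} \approx -12.75$)
$\left(y + 23\right)^{2} = \left(- \frac{51}{4} + 23\right)^{2} = \left(\frac{41}{4}\right)^{2} = \frac{1681}{16}$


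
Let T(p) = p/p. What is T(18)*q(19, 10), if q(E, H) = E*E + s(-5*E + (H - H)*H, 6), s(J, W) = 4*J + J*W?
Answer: -589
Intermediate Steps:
T(p) = 1
q(E, H) = E² - 50*E (q(E, H) = E*E + (-5*E + (H - H)*H)*(4 + 6) = E² + (-5*E + 0*H)*10 = E² + (-5*E + 0)*10 = E² - 5*E*10 = E² - 50*E)
T(18)*q(19, 10) = 1*(19*(-50 + 19)) = 1*(19*(-31)) = 1*(-589) = -589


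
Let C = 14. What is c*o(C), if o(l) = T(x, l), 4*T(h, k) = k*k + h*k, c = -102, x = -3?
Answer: -3927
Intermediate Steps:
T(h, k) = k²/4 + h*k/4 (T(h, k) = (k*k + h*k)/4 = (k² + h*k)/4 = k²/4 + h*k/4)
o(l) = l*(-3 + l)/4
c*o(C) = -51*14*(-3 + 14)/2 = -51*14*11/2 = -102*77/2 = -3927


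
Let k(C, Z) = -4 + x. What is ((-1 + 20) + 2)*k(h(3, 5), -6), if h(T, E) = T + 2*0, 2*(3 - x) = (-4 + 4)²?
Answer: -21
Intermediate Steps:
x = 3 (x = 3 - (-4 + 4)²/2 = 3 - ½*0² = 3 - ½*0 = 3 + 0 = 3)
h(T, E) = T (h(T, E) = T + 0 = T)
k(C, Z) = -1 (k(C, Z) = -4 + 3 = -1)
((-1 + 20) + 2)*k(h(3, 5), -6) = ((-1 + 20) + 2)*(-1) = (19 + 2)*(-1) = 21*(-1) = -21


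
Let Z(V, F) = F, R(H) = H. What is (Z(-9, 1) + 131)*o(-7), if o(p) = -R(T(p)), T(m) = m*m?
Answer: -6468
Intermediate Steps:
T(m) = m²
o(p) = -p²
(Z(-9, 1) + 131)*o(-7) = (1 + 131)*(-1*(-7)²) = 132*(-1*49) = 132*(-49) = -6468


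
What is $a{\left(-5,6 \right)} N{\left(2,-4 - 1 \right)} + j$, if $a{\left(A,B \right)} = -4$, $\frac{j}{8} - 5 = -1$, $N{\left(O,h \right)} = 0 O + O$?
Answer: $24$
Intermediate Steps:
$N{\left(O,h \right)} = O$ ($N{\left(O,h \right)} = 0 + O = O$)
$j = 32$ ($j = 40 + 8 \left(-1\right) = 40 - 8 = 32$)
$a{\left(-5,6 \right)} N{\left(2,-4 - 1 \right)} + j = \left(-4\right) 2 + 32 = -8 + 32 = 24$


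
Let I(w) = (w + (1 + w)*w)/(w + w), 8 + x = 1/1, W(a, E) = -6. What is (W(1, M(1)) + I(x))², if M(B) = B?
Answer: 289/4 ≈ 72.250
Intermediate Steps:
x = -7 (x = -8 + 1/1 = -8 + 1 = -7)
I(w) = (w + w*(1 + w))/(2*w) (I(w) = (w + w*(1 + w))/((2*w)) = (w + w*(1 + w))*(1/(2*w)) = (w + w*(1 + w))/(2*w))
(W(1, M(1)) + I(x))² = (-6 + (1 + (½)*(-7)))² = (-6 + (1 - 7/2))² = (-6 - 5/2)² = (-17/2)² = 289/4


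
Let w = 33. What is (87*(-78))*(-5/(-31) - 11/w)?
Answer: 36192/31 ≈ 1167.5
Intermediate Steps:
(87*(-78))*(-5/(-31) - 11/w) = (87*(-78))*(-5/(-31) - 11/33) = -6786*(-5*(-1/31) - 11*1/33) = -6786*(5/31 - 1/3) = -6786*(-16/93) = 36192/31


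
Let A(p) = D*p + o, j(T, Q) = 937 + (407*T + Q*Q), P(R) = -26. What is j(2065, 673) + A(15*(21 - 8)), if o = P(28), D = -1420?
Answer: 1017395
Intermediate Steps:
o = -26
j(T, Q) = 937 + Q² + 407*T (j(T, Q) = 937 + (407*T + Q²) = 937 + (Q² + 407*T) = 937 + Q² + 407*T)
A(p) = -26 - 1420*p (A(p) = -1420*p - 26 = -26 - 1420*p)
j(2065, 673) + A(15*(21 - 8)) = (937 + 673² + 407*2065) + (-26 - 21300*(21 - 8)) = (937 + 452929 + 840455) + (-26 - 21300*13) = 1294321 + (-26 - 1420*195) = 1294321 + (-26 - 276900) = 1294321 - 276926 = 1017395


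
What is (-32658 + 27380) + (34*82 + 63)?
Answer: -2427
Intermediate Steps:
(-32658 + 27380) + (34*82 + 63) = -5278 + (2788 + 63) = -5278 + 2851 = -2427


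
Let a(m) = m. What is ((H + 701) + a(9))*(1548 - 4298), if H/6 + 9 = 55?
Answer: -2711500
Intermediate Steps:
H = 276 (H = -54 + 6*55 = -54 + 330 = 276)
((H + 701) + a(9))*(1548 - 4298) = ((276 + 701) + 9)*(1548 - 4298) = (977 + 9)*(-2750) = 986*(-2750) = -2711500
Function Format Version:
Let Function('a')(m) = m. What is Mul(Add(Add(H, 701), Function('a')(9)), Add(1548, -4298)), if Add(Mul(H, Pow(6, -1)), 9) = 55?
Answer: -2711500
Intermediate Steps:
H = 276 (H = Add(-54, Mul(6, 55)) = Add(-54, 330) = 276)
Mul(Add(Add(H, 701), Function('a')(9)), Add(1548, -4298)) = Mul(Add(Add(276, 701), 9), Add(1548, -4298)) = Mul(Add(977, 9), -2750) = Mul(986, -2750) = -2711500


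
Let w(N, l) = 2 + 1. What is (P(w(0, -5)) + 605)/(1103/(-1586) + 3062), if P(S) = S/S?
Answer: 961116/4855229 ≈ 0.19795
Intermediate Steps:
w(N, l) = 3
P(S) = 1
(P(w(0, -5)) + 605)/(1103/(-1586) + 3062) = (1 + 605)/(1103/(-1586) + 3062) = 606/(1103*(-1/1586) + 3062) = 606/(-1103/1586 + 3062) = 606/(4855229/1586) = 606*(1586/4855229) = 961116/4855229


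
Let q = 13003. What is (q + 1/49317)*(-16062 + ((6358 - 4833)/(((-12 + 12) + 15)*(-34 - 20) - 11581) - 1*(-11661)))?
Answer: -34971163669356832/611086947 ≈ -5.7228e+7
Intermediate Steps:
(q + 1/49317)*(-16062 + ((6358 - 4833)/(((-12 + 12) + 15)*(-34 - 20) - 11581) - 1*(-11661))) = (13003 + 1/49317)*(-16062 + ((6358 - 4833)/(((-12 + 12) + 15)*(-34 - 20) - 11581) - 1*(-11661))) = (13003 + 1/49317)*(-16062 + (1525/((0 + 15)*(-54) - 11581) + 11661)) = 641268952*(-16062 + (1525/(15*(-54) - 11581) + 11661))/49317 = 641268952*(-16062 + (1525/(-810 - 11581) + 11661))/49317 = 641268952*(-16062 + (1525/(-12391) + 11661))/49317 = 641268952*(-16062 + (1525*(-1/12391) + 11661))/49317 = 641268952*(-16062 + (-1525/12391 + 11661))/49317 = 641268952*(-16062 + 144489926/12391)/49317 = (641268952/49317)*(-54534316/12391) = -34971163669356832/611086947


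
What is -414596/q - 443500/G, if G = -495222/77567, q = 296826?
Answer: 40519426077844/583312561 ≈ 69464.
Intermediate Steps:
G = -70746/11081 (G = -495222*1/77567 = -70746/11081 ≈ -6.3844)
-414596/q - 443500/G = -414596/296826 - 443500/(-70746/11081) = -414596*1/296826 - 443500*(-11081/70746) = -207298/148413 + 2457211750/35373 = 40519426077844/583312561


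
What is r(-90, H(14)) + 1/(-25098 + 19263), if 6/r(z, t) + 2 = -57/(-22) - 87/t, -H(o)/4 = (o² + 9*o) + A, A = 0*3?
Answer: 496012351/54434715 ≈ 9.1121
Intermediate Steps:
A = 0
H(o) = -36*o - 4*o² (H(o) = -4*((o² + 9*o) + 0) = -4*(o² + 9*o) = -36*o - 4*o²)
r(z, t) = 6/(13/22 - 87/t) (r(z, t) = 6/(-2 + (-57/(-22) - 87/t)) = 6/(-2 + (-57*(-1/22) - 87/t)) = 6/(-2 + (57/22 - 87/t)) = 6/(13/22 - 87/t))
r(-90, H(14)) + 1/(-25098 + 19263) = 132*(4*14*(-9 - 1*14))/(-1914 + 13*(4*14*(-9 - 1*14))) + 1/(-25098 + 19263) = 132*(4*14*(-9 - 14))/(-1914 + 13*(4*14*(-9 - 14))) + 1/(-5835) = 132*(4*14*(-23))/(-1914 + 13*(4*14*(-23))) - 1/5835 = 132*(-1288)/(-1914 + 13*(-1288)) - 1/5835 = 132*(-1288)/(-1914 - 16744) - 1/5835 = 132*(-1288)/(-18658) - 1/5835 = 132*(-1288)*(-1/18658) - 1/5835 = 85008/9329 - 1/5835 = 496012351/54434715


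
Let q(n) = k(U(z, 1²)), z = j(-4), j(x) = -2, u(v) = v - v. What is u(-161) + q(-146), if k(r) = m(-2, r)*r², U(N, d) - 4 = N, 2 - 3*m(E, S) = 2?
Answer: 0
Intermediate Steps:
u(v) = 0
m(E, S) = 0 (m(E, S) = ⅔ - ⅓*2 = ⅔ - ⅔ = 0)
z = -2
U(N, d) = 4 + N
k(r) = 0 (k(r) = 0*r² = 0)
q(n) = 0
u(-161) + q(-146) = 0 + 0 = 0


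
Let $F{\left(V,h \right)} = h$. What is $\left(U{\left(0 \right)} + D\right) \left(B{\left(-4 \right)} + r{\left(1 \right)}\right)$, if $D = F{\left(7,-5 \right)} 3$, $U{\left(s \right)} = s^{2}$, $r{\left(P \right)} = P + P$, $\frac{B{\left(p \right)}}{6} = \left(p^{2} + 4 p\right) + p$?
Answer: $330$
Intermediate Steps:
$B{\left(p \right)} = 6 p^{2} + 30 p$ ($B{\left(p \right)} = 6 \left(\left(p^{2} + 4 p\right) + p\right) = 6 \left(p^{2} + 5 p\right) = 6 p^{2} + 30 p$)
$r{\left(P \right)} = 2 P$
$D = -15$ ($D = \left(-5\right) 3 = -15$)
$\left(U{\left(0 \right)} + D\right) \left(B{\left(-4 \right)} + r{\left(1 \right)}\right) = \left(0^{2} - 15\right) \left(6 \left(-4\right) \left(5 - 4\right) + 2 \cdot 1\right) = \left(0 - 15\right) \left(6 \left(-4\right) 1 + 2\right) = - 15 \left(-24 + 2\right) = \left(-15\right) \left(-22\right) = 330$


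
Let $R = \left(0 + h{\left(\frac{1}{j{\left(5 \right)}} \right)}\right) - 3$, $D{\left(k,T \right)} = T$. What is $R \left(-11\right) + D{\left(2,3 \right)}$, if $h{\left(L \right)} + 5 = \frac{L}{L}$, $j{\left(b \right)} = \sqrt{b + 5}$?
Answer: $80$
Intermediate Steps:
$j{\left(b \right)} = \sqrt{5 + b}$
$h{\left(L \right)} = -4$ ($h{\left(L \right)} = -5 + \frac{L}{L} = -5 + 1 = -4$)
$R = -7$ ($R = \left(0 - 4\right) - 3 = -4 - 3 = -7$)
$R \left(-11\right) + D{\left(2,3 \right)} = \left(-7\right) \left(-11\right) + 3 = 77 + 3 = 80$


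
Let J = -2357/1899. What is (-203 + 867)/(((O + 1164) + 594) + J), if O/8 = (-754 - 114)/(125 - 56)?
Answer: 29001528/72334403 ≈ 0.40094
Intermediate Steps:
O = -6944/69 (O = 8*((-754 - 114)/(125 - 56)) = 8*(-868/69) = -6944/69 ≈ -100.64)
J = -2357/1899 ≈ -1.2412
(-203 + 867)/(((O + 1164) + 594) + J) = (-203 + 867)/(((-6944/69 + 1164) + 594) - 2357/1899) = 664/((73372/69 + 594) - 2357/1899) = 664/(114358/69 - 2357/1899) = 664/(72334403/43677) = 664*(43677/72334403) = 29001528/72334403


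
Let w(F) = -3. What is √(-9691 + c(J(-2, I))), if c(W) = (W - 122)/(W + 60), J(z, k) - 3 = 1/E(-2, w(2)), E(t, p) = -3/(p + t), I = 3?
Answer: 3*I*√10133299/97 ≈ 98.452*I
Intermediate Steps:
J(z, k) = 14/3 (J(z, k) = 3 + 1/(-3/(-3 - 2)) = 3 + 1/(-3/(-5)) = 3 + 1/(-3*(-⅕)) = 3 + 1/(⅗) = 3 + 5/3 = 14/3)
c(W) = (-122 + W)/(60 + W)
√(-9691 + c(J(-2, I))) = √(-9691 + (-122 + 14/3)/(60 + 14/3)) = √(-9691 - 352/3/(194/3)) = √(-9691 + (3/194)*(-352/3)) = √(-9691 - 176/97) = √(-940203/97) = 3*I*√10133299/97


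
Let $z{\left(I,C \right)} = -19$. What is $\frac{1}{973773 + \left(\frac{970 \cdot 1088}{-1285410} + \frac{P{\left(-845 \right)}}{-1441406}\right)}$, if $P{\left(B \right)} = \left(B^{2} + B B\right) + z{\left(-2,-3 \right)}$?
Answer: $\frac{185279768646}{180420100472964971} \approx 1.0269 \cdot 10^{-6}$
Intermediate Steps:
$P{\left(B \right)} = -19 + 2 B^{2}$ ($P{\left(B \right)} = \left(B^{2} + B B\right) - 19 = \left(B^{2} + B^{2}\right) - 19 = 2 B^{2} - 19 = -19 + 2 B^{2}$)
$\frac{1}{973773 + \left(\frac{970 \cdot 1088}{-1285410} + \frac{P{\left(-845 \right)}}{-1441406}\right)} = \frac{1}{973773 + \left(\frac{970 \cdot 1088}{-1285410} + \frac{-19 + 2 \left(-845\right)^{2}}{-1441406}\right)} = \frac{1}{973773 + \left(1055360 \left(- \frac{1}{1285410}\right) + \left(-19 + 2 \cdot 714025\right) \left(- \frac{1}{1441406}\right)\right)} = \frac{1}{973773 + \left(- \frac{105536}{128541} + \left(-19 + 1428050\right) \left(- \frac{1}{1441406}\right)\right)} = \frac{1}{973773 + \left(- \frac{105536}{128541} + 1428031 \left(- \frac{1}{1441406}\right)\right)} = \frac{1}{973773 - \frac{335680756387}{185279768646}} = \frac{1}{\frac{180420100472964971}{185279768646}} = \frac{185279768646}{180420100472964971}$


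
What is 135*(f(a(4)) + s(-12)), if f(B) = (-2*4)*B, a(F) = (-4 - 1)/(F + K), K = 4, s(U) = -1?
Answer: 540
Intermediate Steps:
a(F) = -5/(4 + F) (a(F) = (-4 - 1)/(F + 4) = -5/(4 + F))
f(B) = -8*B
135*(f(a(4)) + s(-12)) = 135*(-(-40)/(4 + 4) - 1) = 135*(-(-40)/8 - 1) = 135*(-8*(-5/8) - 1) = 135*(5 - 1) = 135*4 = 540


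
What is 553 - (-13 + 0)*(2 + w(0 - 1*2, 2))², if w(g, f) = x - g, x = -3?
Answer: 566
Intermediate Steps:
w(g, f) = -3 - g
553 - (-13 + 0)*(2 + w(0 - 1*2, 2))² = 553 - (-13 + 0)*(2 + (-3 - (0 - 1*2)))² = 553 - (-13)*(2 + (-3 - (0 - 2)))² = 553 - (-13)*(2 + (-3 - 1*(-2)))² = 553 - (-13)*(2 + (-3 + 2))² = 553 - (-13)*(2 - 1)² = 553 - (-13)*1² = 553 - (-13) = 553 - 1*(-13) = 553 + 13 = 566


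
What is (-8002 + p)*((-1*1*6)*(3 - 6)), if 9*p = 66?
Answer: -143904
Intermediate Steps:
p = 22/3 (p = (1/9)*66 = 22/3 ≈ 7.3333)
(-8002 + p)*((-1*1*6)*(3 - 6)) = (-8002 + 22/3)*((-1*1*6)*(3 - 6)) = -23984*(-1*6)*(-3)/3 = -(-47968)*(-3) = -23984/3*18 = -143904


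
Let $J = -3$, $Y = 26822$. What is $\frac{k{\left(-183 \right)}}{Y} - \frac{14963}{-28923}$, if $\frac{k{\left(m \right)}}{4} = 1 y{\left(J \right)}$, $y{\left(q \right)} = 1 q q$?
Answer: $\frac{201189407}{387886353} \approx 0.51868$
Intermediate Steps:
$y{\left(q \right)} = q^{2}$ ($y{\left(q \right)} = q q = q^{2}$)
$k{\left(m \right)} = 36$ ($k{\left(m \right)} = 4 \cdot 1 \left(-3\right)^{2} = 4 \cdot 1 \cdot 9 = 4 \cdot 9 = 36$)
$\frac{k{\left(-183 \right)}}{Y} - \frac{14963}{-28923} = \frac{36}{26822} - \frac{14963}{-28923} = 36 \cdot \frac{1}{26822} - - \frac{14963}{28923} = \frac{18}{13411} + \frac{14963}{28923} = \frac{201189407}{387886353}$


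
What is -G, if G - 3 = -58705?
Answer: 58702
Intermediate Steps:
G = -58702 (G = 3 - 58705 = -58702)
-G = -1*(-58702) = 58702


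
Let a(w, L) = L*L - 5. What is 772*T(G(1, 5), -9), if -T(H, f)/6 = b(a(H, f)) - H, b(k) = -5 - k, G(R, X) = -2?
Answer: 365928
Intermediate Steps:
a(w, L) = -5 + L**2 (a(w, L) = L**2 - 5 = -5 + L**2)
T(H, f) = 6*H + 6*f**2 (T(H, f) = -6*((-5 - (-5 + f**2)) - H) = -6*((-5 + (5 - f**2)) - H) = -6*(-f**2 - H) = -6*(-H - f**2) = 6*H + 6*f**2)
772*T(G(1, 5), -9) = 772*(6*(-2) + 6*(-9)**2) = 772*(-12 + 6*81) = 772*(-12 + 486) = 772*474 = 365928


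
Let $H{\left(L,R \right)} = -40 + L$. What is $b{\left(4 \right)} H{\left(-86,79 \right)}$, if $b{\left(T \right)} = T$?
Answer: $-504$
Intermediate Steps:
$b{\left(4 \right)} H{\left(-86,79 \right)} = 4 \left(-40 - 86\right) = 4 \left(-126\right) = -504$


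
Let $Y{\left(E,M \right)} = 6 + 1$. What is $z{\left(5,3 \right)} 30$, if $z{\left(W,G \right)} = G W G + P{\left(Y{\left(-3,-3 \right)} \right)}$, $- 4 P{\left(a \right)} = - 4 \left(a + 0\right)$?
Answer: $1560$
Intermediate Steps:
$Y{\left(E,M \right)} = 7$
$P{\left(a \right)} = a$ ($P{\left(a \right)} = - \frac{\left(-4\right) \left(a + 0\right)}{4} = - \frac{\left(-4\right) a}{4} = a$)
$z{\left(W,G \right)} = 7 + W G^{2}$ ($z{\left(W,G \right)} = G W G + 7 = W G^{2} + 7 = 7 + W G^{2}$)
$z{\left(5,3 \right)} 30 = \left(7 + 5 \cdot 3^{2}\right) 30 = \left(7 + 5 \cdot 9\right) 30 = \left(7 + 45\right) 30 = 52 \cdot 30 = 1560$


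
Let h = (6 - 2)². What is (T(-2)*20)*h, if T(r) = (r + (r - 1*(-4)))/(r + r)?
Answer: 0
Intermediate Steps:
h = 16 (h = 4² = 16)
T(r) = (4 + 2*r)/(2*r) (T(r) = (r + (r + 4))/((2*r)) = (r + (4 + r))*(1/(2*r)) = (4 + 2*r)*(1/(2*r)) = (4 + 2*r)/(2*r))
(T(-2)*20)*h = (((2 - 2)/(-2))*20)*16 = (-½*0*20)*16 = (0*20)*16 = 0*16 = 0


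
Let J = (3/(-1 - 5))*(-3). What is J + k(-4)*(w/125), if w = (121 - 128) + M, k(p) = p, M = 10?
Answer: 351/250 ≈ 1.4040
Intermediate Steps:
J = 3/2 (J = (3/(-6))*(-3) = (3*(-1/6))*(-3) = -1/2*(-3) = 3/2 ≈ 1.5000)
w = 3 (w = (121 - 128) + 10 = -7 + 10 = 3)
J + k(-4)*(w/125) = 3/2 - 12/125 = 351/250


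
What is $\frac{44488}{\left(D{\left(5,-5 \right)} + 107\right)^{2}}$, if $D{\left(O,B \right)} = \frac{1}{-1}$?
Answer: $\frac{11122}{2809} \approx 3.9594$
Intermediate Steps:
$D{\left(O,B \right)} = -1$
$\frac{44488}{\left(D{\left(5,-5 \right)} + 107\right)^{2}} = \frac{44488}{\left(-1 + 107\right)^{2}} = \frac{44488}{106^{2}} = \frac{44488}{11236} = 44488 \cdot \frac{1}{11236} = \frac{11122}{2809}$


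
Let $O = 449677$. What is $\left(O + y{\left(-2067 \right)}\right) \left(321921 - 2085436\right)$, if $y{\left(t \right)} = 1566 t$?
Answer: $4915348366175$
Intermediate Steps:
$\left(O + y{\left(-2067 \right)}\right) \left(321921 - 2085436\right) = \left(449677 + 1566 \left(-2067\right)\right) \left(321921 - 2085436\right) = \left(449677 - 3236922\right) \left(-1763515\right) = \left(-2787245\right) \left(-1763515\right) = 4915348366175$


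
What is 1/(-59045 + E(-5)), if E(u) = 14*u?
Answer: -1/59115 ≈ -1.6916e-5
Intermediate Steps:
1/(-59045 + E(-5)) = 1/(-59045 + 14*(-5)) = 1/(-59045 - 70) = 1/(-59115) = -1/59115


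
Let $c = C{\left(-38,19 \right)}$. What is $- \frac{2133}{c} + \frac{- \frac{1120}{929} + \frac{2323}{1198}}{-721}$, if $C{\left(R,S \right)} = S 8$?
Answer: $- \frac{855854894935}{60984769832} \approx -14.034$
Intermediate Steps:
$C{\left(R,S \right)} = 8 S$
$c = 152$ ($c = 8 \cdot 19 = 152$)
$- \frac{2133}{c} + \frac{- \frac{1120}{929} + \frac{2323}{1198}}{-721} = - \frac{2133}{152} + \frac{- \frac{1120}{929} + \frac{2323}{1198}}{-721} = \left(-2133\right) \frac{1}{152} + \left(\left(-1120\right) \frac{1}{929} + 2323 \cdot \frac{1}{1198}\right) \left(- \frac{1}{721}\right) = - \frac{2133}{152} + \left(- \frac{1120}{929} + \frac{2323}{1198}\right) \left(- \frac{1}{721}\right) = - \frac{2133}{152} + \frac{816307}{1112942} \left(- \frac{1}{721}\right) = - \frac{2133}{152} - \frac{816307}{802431182} = - \frac{855854894935}{60984769832}$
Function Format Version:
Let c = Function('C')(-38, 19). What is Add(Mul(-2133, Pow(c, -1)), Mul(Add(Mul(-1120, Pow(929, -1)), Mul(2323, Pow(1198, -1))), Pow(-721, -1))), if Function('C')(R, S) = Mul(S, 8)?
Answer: Rational(-855854894935, 60984769832) ≈ -14.034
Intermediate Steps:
Function('C')(R, S) = Mul(8, S)
c = 152 (c = Mul(8, 19) = 152)
Add(Mul(-2133, Pow(c, -1)), Mul(Add(Mul(-1120, Pow(929, -1)), Mul(2323, Pow(1198, -1))), Pow(-721, -1))) = Add(Mul(-2133, Pow(152, -1)), Mul(Add(Mul(-1120, Pow(929, -1)), Mul(2323, Pow(1198, -1))), Pow(-721, -1))) = Add(Mul(-2133, Rational(1, 152)), Mul(Add(Mul(-1120, Rational(1, 929)), Mul(2323, Rational(1, 1198))), Rational(-1, 721))) = Add(Rational(-2133, 152), Mul(Add(Rational(-1120, 929), Rational(2323, 1198)), Rational(-1, 721))) = Add(Rational(-2133, 152), Mul(Rational(816307, 1112942), Rational(-1, 721))) = Add(Rational(-2133, 152), Rational(-816307, 802431182)) = Rational(-855854894935, 60984769832)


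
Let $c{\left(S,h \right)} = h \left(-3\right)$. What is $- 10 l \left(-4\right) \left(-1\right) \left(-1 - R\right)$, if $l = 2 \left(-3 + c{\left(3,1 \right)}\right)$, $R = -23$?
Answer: $10560$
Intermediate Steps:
$c{\left(S,h \right)} = - 3 h$
$l = -12$ ($l = 2 \left(-3 - 3\right) = 2 \left(-6\right) = -12$)
$- 10 l \left(-4\right) \left(-1\right) \left(-1 - R\right) = - 10 \left(-12\right) \left(-4\right) \left(-1\right) \left(-1 - -23\right) = - 10 \cdot 48 \left(-1\right) \left(-1 + 23\right) = \left(-10\right) \left(-48\right) 22 = 480 \cdot 22 = 10560$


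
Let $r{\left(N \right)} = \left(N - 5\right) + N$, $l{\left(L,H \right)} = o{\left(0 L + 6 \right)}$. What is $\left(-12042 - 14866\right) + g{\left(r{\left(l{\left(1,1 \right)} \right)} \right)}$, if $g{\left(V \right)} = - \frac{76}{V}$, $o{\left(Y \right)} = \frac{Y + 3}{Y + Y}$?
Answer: $- \frac{188204}{7} \approx -26886.0$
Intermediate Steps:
$o{\left(Y \right)} = \frac{3 + Y}{2 Y}$
$l{\left(L,H \right)} = \frac{3}{4}$ ($l{\left(L,H \right)} = \frac{3 + \left(0 L + 6\right)}{2 \left(0 L + 6\right)} = \frac{3 + \left(0 + 6\right)}{2 \left(0 + 6\right)} = \frac{3 + 6}{2 \cdot 6} = \frac{1}{2} \cdot \frac{1}{6} \cdot 9 = \frac{3}{4}$)
$r{\left(N \right)} = -5 + 2 N$ ($r{\left(N \right)} = \left(-5 + N\right) + N = -5 + 2 N$)
$\left(-12042 - 14866\right) + g{\left(r{\left(l{\left(1,1 \right)} \right)} \right)} = \left(-12042 - 14866\right) - \frac{76}{-5 + 2 \cdot \frac{3}{4}} = \left(-12042 - 14866\right) - \frac{76}{-5 + \frac{3}{2}} = -26908 - \frac{76}{- \frac{7}{2}} = -26908 - - \frac{152}{7} = -26908 + \frac{152}{7} = - \frac{188204}{7}$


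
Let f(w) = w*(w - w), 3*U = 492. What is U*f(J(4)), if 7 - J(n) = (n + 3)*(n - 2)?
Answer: 0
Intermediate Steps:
U = 164 (U = (⅓)*492 = 164)
J(n) = 7 - (-2 + n)*(3 + n) (J(n) = 7 - (n + 3)*(n - 2) = 7 - (3 + n)*(-2 + n) = 7 - (-2 + n)*(3 + n))
f(w) = 0 (f(w) = w*0 = 0)
U*f(J(4)) = 164*0 = 0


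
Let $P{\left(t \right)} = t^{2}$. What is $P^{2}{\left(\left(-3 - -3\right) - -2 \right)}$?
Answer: $16$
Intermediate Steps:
$P^{2}{\left(\left(-3 - -3\right) - -2 \right)} = \left(\left(\left(-3 - -3\right) - -2\right)^{2}\right)^{2} = \left(\left(\left(-3 + 3\right) + 2\right)^{2}\right)^{2} = \left(\left(0 + 2\right)^{2}\right)^{2} = \left(2^{2}\right)^{2} = 4^{2} = 16$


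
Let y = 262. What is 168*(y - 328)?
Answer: -11088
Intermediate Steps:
168*(y - 328) = 168*(262 - 328) = 168*(-66) = -11088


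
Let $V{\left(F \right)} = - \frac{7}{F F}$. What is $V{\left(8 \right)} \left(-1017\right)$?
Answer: $\frac{7119}{64} \approx 111.23$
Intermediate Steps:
$V{\left(F \right)} = - \frac{7}{F^{2}}$
$V{\left(8 \right)} \left(-1017\right) = - \frac{7}{64} \left(-1017\right) = \left(-7\right) \frac{1}{64} \left(-1017\right) = \left(- \frac{7}{64}\right) \left(-1017\right) = \frac{7119}{64}$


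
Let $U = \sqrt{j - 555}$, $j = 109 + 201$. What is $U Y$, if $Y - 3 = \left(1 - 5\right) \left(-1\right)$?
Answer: $49 i \sqrt{5} \approx 109.57 i$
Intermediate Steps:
$j = 310$
$U = 7 i \sqrt{5}$ ($U = \sqrt{310 - 555} = \sqrt{-245} = 7 i \sqrt{5} \approx 15.652 i$)
$Y = 7$ ($Y = 3 + \left(1 - 5\right) \left(-1\right) = 3 - -4 = 3 + 4 = 7$)
$U Y = 7 i \sqrt{5} \cdot 7 = 49 i \sqrt{5}$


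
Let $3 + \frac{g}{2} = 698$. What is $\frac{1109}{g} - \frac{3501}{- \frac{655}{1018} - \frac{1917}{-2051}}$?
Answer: $- \frac{10159948892011}{845260390} \approx -12020.0$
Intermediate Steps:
$g = 1390$ ($g = -6 + 2 \cdot 698 = -6 + 1396 = 1390$)
$\frac{1109}{g} - \frac{3501}{- \frac{655}{1018} - \frac{1917}{-2051}} = \frac{1109}{1390} - \frac{3501}{- \frac{655}{1018} - \frac{1917}{-2051}} = 1109 \cdot \frac{1}{1390} - \frac{3501}{\left(-655\right) \frac{1}{1018} - - \frac{1917}{2051}} = \frac{1109}{1390} - \frac{3501}{- \frac{655}{1018} + \frac{1917}{2051}} = \frac{1109}{1390} - \frac{3501}{\frac{608101}{2087918}} = \frac{1109}{1390} - \frac{7309800918}{608101} = - \frac{10159948892011}{845260390}$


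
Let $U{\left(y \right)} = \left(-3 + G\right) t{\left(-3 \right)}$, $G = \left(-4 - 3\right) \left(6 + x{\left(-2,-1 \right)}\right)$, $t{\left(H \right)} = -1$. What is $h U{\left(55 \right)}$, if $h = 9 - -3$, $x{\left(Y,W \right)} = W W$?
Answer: $624$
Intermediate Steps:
$x{\left(Y,W \right)} = W^{2}$
$G = -49$ ($G = \left(-4 - 3\right) \left(6 + \left(-1\right)^{2}\right) = - 7 \left(6 + 1\right) = \left(-7\right) 7 = -49$)
$U{\left(y \right)} = 52$ ($U{\left(y \right)} = \left(-3 - 49\right) \left(-1\right) = \left(-52\right) \left(-1\right) = 52$)
$h = 12$ ($h = 9 + 3 = 12$)
$h U{\left(55 \right)} = 12 \cdot 52 = 624$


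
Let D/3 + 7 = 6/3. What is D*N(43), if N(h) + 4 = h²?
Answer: -27675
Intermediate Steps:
N(h) = -4 + h²
D = -15 (D = -21 + 3*(6/3) = -21 + 3*(6*(⅓)) = -21 + 3*2 = -21 + 6 = -15)
D*N(43) = -15*(-4 + 43²) = -15*(-4 + 1849) = -15*1845 = -27675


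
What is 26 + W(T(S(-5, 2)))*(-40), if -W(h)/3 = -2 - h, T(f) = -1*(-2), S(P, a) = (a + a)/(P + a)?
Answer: -454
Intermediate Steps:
S(P, a) = 2*a/(P + a) (S(P, a) = (2*a)/(P + a) = 2*a/(P + a))
T(f) = 2
W(h) = 6 + 3*h (W(h) = -3*(-2 - h) = 6 + 3*h)
26 + W(T(S(-5, 2)))*(-40) = 26 + (6 + 3*2)*(-40) = 26 + (6 + 6)*(-40) = 26 + 12*(-40) = 26 - 480 = -454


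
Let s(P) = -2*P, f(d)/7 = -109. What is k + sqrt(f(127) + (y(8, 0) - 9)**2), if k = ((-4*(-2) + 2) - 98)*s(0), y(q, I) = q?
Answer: I*sqrt(762) ≈ 27.604*I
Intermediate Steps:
f(d) = -763 (f(d) = 7*(-109) = -763)
k = 0 (k = ((-4*(-2) + 2) - 98)*(-2*0) = ((8 + 2) - 98)*0 = (10 - 98)*0 = -88*0 = 0)
k + sqrt(f(127) + (y(8, 0) - 9)**2) = 0 + sqrt(-763 + (8 - 9)**2) = 0 + sqrt(-763 + (-1)**2) = 0 + sqrt(-763 + 1) = 0 + sqrt(-762) = 0 + I*sqrt(762) = I*sqrt(762)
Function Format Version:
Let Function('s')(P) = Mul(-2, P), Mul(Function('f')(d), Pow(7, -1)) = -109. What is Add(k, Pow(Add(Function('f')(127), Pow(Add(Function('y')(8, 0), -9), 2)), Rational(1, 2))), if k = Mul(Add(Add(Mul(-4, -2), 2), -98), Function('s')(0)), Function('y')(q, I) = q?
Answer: Mul(I, Pow(762, Rational(1, 2))) ≈ Mul(27.604, I)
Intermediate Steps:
Function('f')(d) = -763 (Function('f')(d) = Mul(7, -109) = -763)
k = 0 (k = Mul(Add(Add(Mul(-4, -2), 2), -98), Mul(-2, 0)) = Mul(Add(Add(8, 2), -98), 0) = Mul(Add(10, -98), 0) = Mul(-88, 0) = 0)
Add(k, Pow(Add(Function('f')(127), Pow(Add(Function('y')(8, 0), -9), 2)), Rational(1, 2))) = Add(0, Pow(Add(-763, Pow(Add(8, -9), 2)), Rational(1, 2))) = Add(0, Pow(Add(-763, Pow(-1, 2)), Rational(1, 2))) = Add(0, Pow(Add(-763, 1), Rational(1, 2))) = Add(0, Pow(-762, Rational(1, 2))) = Add(0, Mul(I, Pow(762, Rational(1, 2)))) = Mul(I, Pow(762, Rational(1, 2)))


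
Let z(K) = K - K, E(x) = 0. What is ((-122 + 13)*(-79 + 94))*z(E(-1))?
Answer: 0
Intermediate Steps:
z(K) = 0
((-122 + 13)*(-79 + 94))*z(E(-1)) = ((-122 + 13)*(-79 + 94))*0 = -109*15*0 = -1635*0 = 0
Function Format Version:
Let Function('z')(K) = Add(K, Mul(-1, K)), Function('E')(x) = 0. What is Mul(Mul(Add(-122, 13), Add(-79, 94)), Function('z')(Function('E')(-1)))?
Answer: 0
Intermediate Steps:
Function('z')(K) = 0
Mul(Mul(Add(-122, 13), Add(-79, 94)), Function('z')(Function('E')(-1))) = Mul(Mul(Add(-122, 13), Add(-79, 94)), 0) = Mul(Mul(-109, 15), 0) = Mul(-1635, 0) = 0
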